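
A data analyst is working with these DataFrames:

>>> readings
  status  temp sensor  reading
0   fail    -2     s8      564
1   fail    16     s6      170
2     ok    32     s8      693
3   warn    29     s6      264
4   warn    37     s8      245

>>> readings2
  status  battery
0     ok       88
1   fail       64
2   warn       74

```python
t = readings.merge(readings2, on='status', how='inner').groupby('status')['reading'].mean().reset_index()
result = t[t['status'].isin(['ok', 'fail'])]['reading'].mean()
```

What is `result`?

530.0

merge on 'status' (how='inner') → 5 rows:
  status  temp sensor  reading  battery
0   fail    -2     s8      564       64
1   fail    16     s6      170       64
2     ok    32     s8      693       88
3   warn    29     s6      264       74
4   warn    37     s8      245       74
group by status, mean of reading:
status
fail    367.0
ok      693.0
warn    254.5
Name: reading, dtype: float64
reset_index():
  status  reading
0   fail    367.0
1     ok    693.0
2   warn    254.5
filter rows where status in ['ok', 'fail']:
  status  reading
0   fail    367.0
1     ok    693.0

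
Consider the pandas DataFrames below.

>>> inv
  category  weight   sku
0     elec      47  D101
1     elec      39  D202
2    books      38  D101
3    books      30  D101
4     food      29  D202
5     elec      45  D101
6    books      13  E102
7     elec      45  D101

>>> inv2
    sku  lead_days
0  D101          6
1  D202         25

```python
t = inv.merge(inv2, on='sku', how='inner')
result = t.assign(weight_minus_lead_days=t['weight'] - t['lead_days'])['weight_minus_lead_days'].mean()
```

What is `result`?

27.5714285714

merge on 'sku' (how='inner') → 7 rows:
  category  weight   sku  lead_days
0     elec      47  D101          6
1     elec      39  D202         25
2    books      38  D101          6
3    books      30  D101          6
4     food      29  D202         25
5     elec      45  D101          6
6     elec      45  D101          6
add column weight_minus_lead_days = t['weight'] - t['lead_days']:
  category  weight   sku  lead_days  weight_minus_lead_days
0     elec      47  D101          6                      41
1     elec      39  D202         25                      14
2    books      38  D101          6                      32
3    books      30  D101          6                      24
4     food      29  D202         25                       4
5     elec      45  D101          6                      39
6     elec      45  D101          6                      39
So mean() = 27.5714285714.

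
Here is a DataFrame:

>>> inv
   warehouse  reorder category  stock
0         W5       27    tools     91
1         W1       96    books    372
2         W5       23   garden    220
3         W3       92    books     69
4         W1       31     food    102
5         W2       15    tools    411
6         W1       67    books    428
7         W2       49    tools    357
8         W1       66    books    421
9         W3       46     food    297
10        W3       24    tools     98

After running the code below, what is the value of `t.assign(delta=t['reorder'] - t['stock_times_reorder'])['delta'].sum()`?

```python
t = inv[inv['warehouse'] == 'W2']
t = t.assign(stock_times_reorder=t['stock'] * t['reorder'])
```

-23594

filter rows where warehouse == 'W2':
  warehouse  reorder category  stock
5        W2       15    tools    411
7        W2       49    tools    357
add column stock_times_reorder = t['stock'] * t['reorder']:
  warehouse  reorder category  stock  stock_times_reorder
5        W2       15    tools    411                 6165
7        W2       49    tools    357                17493
add column delta = t['reorder'] - t['stock_times_reorder']:
  warehouse  reorder category  stock  stock_times_reorder  delta
5        W2       15    tools    411                 6165  -6150
7        W2       49    tools    357                17493 -17444
So sum() = -23594.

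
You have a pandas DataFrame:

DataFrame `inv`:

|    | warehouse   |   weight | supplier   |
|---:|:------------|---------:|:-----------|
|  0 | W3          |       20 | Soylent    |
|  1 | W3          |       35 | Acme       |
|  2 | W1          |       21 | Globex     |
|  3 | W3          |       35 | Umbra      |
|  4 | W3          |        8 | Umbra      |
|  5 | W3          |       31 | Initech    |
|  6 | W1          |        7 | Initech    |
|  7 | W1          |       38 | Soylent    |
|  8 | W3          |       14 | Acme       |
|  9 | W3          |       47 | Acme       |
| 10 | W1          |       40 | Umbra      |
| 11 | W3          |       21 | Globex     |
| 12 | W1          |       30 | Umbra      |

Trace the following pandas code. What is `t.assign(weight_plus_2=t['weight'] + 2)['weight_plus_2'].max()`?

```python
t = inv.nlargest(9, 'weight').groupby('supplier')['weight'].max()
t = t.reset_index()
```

take 9 rows with largest weight:
   warehouse  weight supplier
9         W3      47     Acme
10        W1      40    Umbra
7         W1      38  Soylent
1         W3      35     Acme
3         W3      35    Umbra
5         W3      31  Initech
12        W1      30    Umbra
2         W1      21   Globex
11        W3      21   Globex
group by supplier, max of weight:
supplier
Acme       47
Globex     21
Initech    31
Soylent    38
Umbra      40
Name: weight, dtype: int64
reset_index():
  supplier  weight
0     Acme      47
1   Globex      21
2  Initech      31
3  Soylent      38
4    Umbra      40
add column weight_plus_2 = t['weight'] + 2:
  supplier  weight  weight_plus_2
0     Acme      47             49
1   Globex      21             23
2  Initech      31             33
3  Soylent      38             40
4    Umbra      40             42
So max() = 49.

49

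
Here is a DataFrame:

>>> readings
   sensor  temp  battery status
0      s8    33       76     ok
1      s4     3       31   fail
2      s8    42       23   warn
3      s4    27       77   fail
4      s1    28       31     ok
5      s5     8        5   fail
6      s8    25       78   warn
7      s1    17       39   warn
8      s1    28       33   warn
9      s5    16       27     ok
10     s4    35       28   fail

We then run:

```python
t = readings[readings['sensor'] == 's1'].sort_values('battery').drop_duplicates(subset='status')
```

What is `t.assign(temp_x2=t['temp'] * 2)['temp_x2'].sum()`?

filter rows where sensor == 's1':
  sensor  temp  battery status
4     s1    28       31     ok
7     s1    17       39   warn
8     s1    28       33   warn
sort by battery:
  sensor  temp  battery status
4     s1    28       31     ok
8     s1    28       33   warn
7     s1    17       39   warn
drop duplicate status (keep=first):
  sensor  temp  battery status
4     s1    28       31     ok
8     s1    28       33   warn
add column temp_x2 = t['temp'] * 2:
  sensor  temp  battery status  temp_x2
4     s1    28       31     ok       56
8     s1    28       33   warn       56
sum of column 'temp_x2' → 112

112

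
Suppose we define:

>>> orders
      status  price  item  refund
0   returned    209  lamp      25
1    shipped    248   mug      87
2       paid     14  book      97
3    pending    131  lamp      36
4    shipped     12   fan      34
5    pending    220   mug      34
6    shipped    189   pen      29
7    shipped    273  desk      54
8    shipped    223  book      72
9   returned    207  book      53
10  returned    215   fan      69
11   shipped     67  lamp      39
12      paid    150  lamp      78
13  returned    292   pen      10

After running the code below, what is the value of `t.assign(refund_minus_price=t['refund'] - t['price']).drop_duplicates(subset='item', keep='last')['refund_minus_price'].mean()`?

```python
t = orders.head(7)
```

-67.2

take first 7 rows:
     status  price  item  refund
0  returned    209  lamp      25
1   shipped    248   mug      87
2      paid     14  book      97
3   pending    131  lamp      36
4   shipped     12   fan      34
5   pending    220   mug      34
6   shipped    189   pen      29
add column refund_minus_price = t['refund'] - t['price']:
     status  price  item  refund  refund_minus_price
0  returned    209  lamp      25                -184
1   shipped    248   mug      87                -161
2      paid     14  book      97                  83
3   pending    131  lamp      36                 -95
4   shipped     12   fan      34                  22
5   pending    220   mug      34                -186
6   shipped    189   pen      29                -160
drop duplicate item (keep=last):
    status  price  item  refund  refund_minus_price
2     paid     14  book      97                  83
3  pending    131  lamp      36                 -95
4  shipped     12   fan      34                  22
5  pending    220   mug      34                -186
6  shipped    189   pen      29                -160
Finally, mean of column 'refund_minus_price' = -67.2.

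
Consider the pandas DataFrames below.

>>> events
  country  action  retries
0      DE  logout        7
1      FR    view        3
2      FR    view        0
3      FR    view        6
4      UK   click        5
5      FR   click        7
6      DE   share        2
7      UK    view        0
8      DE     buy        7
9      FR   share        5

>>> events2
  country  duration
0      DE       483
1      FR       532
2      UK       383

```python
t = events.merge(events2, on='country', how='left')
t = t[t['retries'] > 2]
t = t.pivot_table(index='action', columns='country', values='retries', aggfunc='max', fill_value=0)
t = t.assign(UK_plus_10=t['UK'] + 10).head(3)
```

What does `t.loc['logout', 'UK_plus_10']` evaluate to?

merge on 'country' (how='left') → 10 rows:
  country  action  retries  duration
0      DE  logout        7       483
1      FR    view        3       532
2      FR    view        0       532
3      FR    view        6       532
4      UK   click        5       383
5      FR   click        7       532
6      DE   share        2       483
7      UK    view        0       383
8      DE     buy        7       483
9      FR   share        5       532
filter rows where retries > 2:
  country  action  retries  duration
0      DE  logout        7       483
1      FR    view        3       532
3      FR    view        6       532
4      UK   click        5       383
5      FR   click        7       532
8      DE     buy        7       483
9      FR   share        5       532
pivot: rows=action, cols=country, max(retries):
country  DE  FR  UK
action             
buy       7   0   0
click     0   7   5
logout    7   0   0
share     0   5   0
view      0   6   0
add column UK_plus_10 = t['UK'] + 10:
country  DE  FR  UK  UK_plus_10
action                         
buy       7   0   0          10
click     0   7   5          15
logout    7   0   0          10
share     0   5   0          10
view      0   6   0          10
take first 3 rows:
country  DE  FR  UK  UK_plus_10
action                         
buy       7   0   0          10
click     0   7   5          15
logout    7   0   0          10
Hence 10.

10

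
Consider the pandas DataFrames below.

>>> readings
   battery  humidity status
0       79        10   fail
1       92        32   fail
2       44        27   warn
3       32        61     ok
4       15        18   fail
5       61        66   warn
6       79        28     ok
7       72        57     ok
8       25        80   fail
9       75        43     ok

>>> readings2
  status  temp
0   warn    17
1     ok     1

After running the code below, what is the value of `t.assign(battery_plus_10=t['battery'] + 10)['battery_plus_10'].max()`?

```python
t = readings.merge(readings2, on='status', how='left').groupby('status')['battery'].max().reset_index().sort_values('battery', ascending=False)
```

102

merge on 'status' (how='left') → 10 rows:
   battery  humidity status  temp
0       79        10   fail   NaN
1       92        32   fail   NaN
2       44        27   warn  17.0
3       32        61     ok   1.0
4       15        18   fail   NaN
5       61        66   warn  17.0
6       79        28     ok   1.0
7       72        57     ok   1.0
8       25        80   fail   NaN
9       75        43     ok   1.0
group by status, max of battery:
status
fail    92
ok      79
warn    61
Name: battery, dtype: int64
reset_index():
  status  battery
0   fail       92
1     ok       79
2   warn       61
sort by battery descending:
  status  battery
0   fail       92
1     ok       79
2   warn       61
add column battery_plus_10 = t['battery'] + 10:
  status  battery  battery_plus_10
0   fail       92              102
1     ok       79               89
2   warn       61               71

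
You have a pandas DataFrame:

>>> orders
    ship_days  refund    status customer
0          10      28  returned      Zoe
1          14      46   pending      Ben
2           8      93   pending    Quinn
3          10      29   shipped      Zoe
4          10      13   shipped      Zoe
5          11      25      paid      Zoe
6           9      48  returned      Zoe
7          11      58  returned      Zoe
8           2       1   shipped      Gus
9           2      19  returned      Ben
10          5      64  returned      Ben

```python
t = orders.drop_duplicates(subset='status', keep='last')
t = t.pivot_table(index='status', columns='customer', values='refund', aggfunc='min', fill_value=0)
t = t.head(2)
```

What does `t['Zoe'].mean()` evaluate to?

drop duplicate status (keep=last):
    ship_days  refund    status customer
2           8      93   pending    Quinn
5          11      25      paid      Zoe
8           2       1   shipped      Gus
10          5      64  returned      Ben
pivot: rows=status, cols=customer, min(refund):
customer  Ben  Gus  Quinn  Zoe
status                        
paid        0    0      0   25
pending     0    0     93    0
returned   64    0      0    0
shipped     0    1      0    0
take first 2 rows:
customer  Ben  Gus  Quinn  Zoe
status                        
paid        0    0      0   25
pending     0    0     93    0
mean of column 'Zoe' → 12.5

12.5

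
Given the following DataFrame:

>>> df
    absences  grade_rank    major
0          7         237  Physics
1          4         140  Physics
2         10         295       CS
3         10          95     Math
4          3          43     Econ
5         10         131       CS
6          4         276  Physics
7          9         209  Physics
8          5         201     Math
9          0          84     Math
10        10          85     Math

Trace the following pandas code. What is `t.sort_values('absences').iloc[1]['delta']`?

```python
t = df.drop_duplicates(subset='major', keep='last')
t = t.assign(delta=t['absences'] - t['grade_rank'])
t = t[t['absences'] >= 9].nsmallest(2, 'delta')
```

-121

drop duplicate major (keep=last):
    absences  grade_rank    major
4          3          43     Econ
5         10         131       CS
7          9         209  Physics
10        10          85     Math
add column delta = t['absences'] - t['grade_rank']:
    absences  grade_rank    major  delta
4          3          43     Econ    -40
5         10         131       CS   -121
7          9         209  Physics   -200
10        10          85     Math    -75
filter rows where absences >= 9:
    absences  grade_rank    major  delta
5         10         131       CS   -121
7          9         209  Physics   -200
10        10          85     Math    -75
take 2 rows with smallest delta:
   absences  grade_rank    major  delta
7         9         209  Physics   -200
5        10         131       CS   -121
sort by absences:
   absences  grade_rank    major  delta
7         9         209  Physics   -200
5        10         131       CS   -121
Reading off the value at position 1, column 'delta', we get -121.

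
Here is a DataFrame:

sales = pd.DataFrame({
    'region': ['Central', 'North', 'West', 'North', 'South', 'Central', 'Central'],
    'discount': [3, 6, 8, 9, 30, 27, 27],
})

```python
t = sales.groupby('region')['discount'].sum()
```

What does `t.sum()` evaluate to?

110

group by region, sum of discount:
region
Central    57
North      15
South      30
West        8
Name: discount, dtype: int64
Finally, sum of the resulting series = 110.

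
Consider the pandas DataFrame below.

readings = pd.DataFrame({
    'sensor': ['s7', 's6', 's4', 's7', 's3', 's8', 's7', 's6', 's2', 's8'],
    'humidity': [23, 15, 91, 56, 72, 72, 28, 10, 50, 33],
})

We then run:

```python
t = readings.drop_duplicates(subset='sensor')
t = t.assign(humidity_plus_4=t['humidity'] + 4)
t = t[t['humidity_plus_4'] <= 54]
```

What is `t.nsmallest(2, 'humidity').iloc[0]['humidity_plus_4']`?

19

drop duplicate sensor (keep=first):
  sensor  humidity
0     s7        23
1     s6        15
2     s4        91
4     s3        72
5     s8        72
8     s2        50
add column humidity_plus_4 = t['humidity'] + 4:
  sensor  humidity  humidity_plus_4
0     s7        23               27
1     s6        15               19
2     s4        91               95
4     s3        72               76
5     s8        72               76
8     s2        50               54
filter rows where humidity_plus_4 <= 54:
  sensor  humidity  humidity_plus_4
0     s7        23               27
1     s6        15               19
8     s2        50               54
take 2 rows with smallest humidity:
  sensor  humidity  humidity_plus_4
1     s6        15               19
0     s7        23               27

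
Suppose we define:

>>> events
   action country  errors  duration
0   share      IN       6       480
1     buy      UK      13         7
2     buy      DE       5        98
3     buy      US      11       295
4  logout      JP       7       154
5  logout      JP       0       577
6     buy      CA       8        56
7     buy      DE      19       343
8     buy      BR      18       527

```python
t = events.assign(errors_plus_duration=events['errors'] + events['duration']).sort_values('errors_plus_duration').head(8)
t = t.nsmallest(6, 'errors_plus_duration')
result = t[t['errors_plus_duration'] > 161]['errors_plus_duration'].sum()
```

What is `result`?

668

add column errors_plus_duration = events['errors'] + events['duration']:
   action country  errors  duration  errors_plus_duration
0   share      IN       6       480                   486
1     buy      UK      13         7                    20
2     buy      DE       5        98                   103
3     buy      US      11       295                   306
4  logout      JP       7       154                   161
5  logout      JP       0       577                   577
6     buy      CA       8        56                    64
7     buy      DE      19       343                   362
8     buy      BR      18       527                   545
sort by errors_plus_duration:
   action country  errors  duration  errors_plus_duration
1     buy      UK      13         7                    20
6     buy      CA       8        56                    64
2     buy      DE       5        98                   103
4  logout      JP       7       154                   161
3     buy      US      11       295                   306
7     buy      DE      19       343                   362
0   share      IN       6       480                   486
8     buy      BR      18       527                   545
5  logout      JP       0       577                   577
take first 8 rows:
   action country  errors  duration  errors_plus_duration
1     buy      UK      13         7                    20
6     buy      CA       8        56                    64
2     buy      DE       5        98                   103
4  logout      JP       7       154                   161
3     buy      US      11       295                   306
7     buy      DE      19       343                   362
0   share      IN       6       480                   486
8     buy      BR      18       527                   545
take 6 rows with smallest errors_plus_duration:
   action country  errors  duration  errors_plus_duration
1     buy      UK      13         7                    20
6     buy      CA       8        56                    64
2     buy      DE       5        98                   103
4  logout      JP       7       154                   161
3     buy      US      11       295                   306
7     buy      DE      19       343                   362
filter rows where errors_plus_duration > 161:
  action country  errors  duration  errors_plus_duration
3    buy      US      11       295                   306
7    buy      DE      19       343                   362
sum of column 'errors_plus_duration' → 668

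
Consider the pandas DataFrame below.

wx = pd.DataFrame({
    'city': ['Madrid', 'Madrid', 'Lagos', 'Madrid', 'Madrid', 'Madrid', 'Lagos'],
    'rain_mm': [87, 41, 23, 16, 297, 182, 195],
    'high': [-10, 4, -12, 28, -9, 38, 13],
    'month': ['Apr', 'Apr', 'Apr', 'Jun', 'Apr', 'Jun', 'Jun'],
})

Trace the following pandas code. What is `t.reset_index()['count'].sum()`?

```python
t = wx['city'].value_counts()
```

7

value_counts of city:
city
Madrid    5
Lagos     2
Name: count, dtype: int64
reset_index():
     city  count
0  Madrid      5
1   Lagos      2
Taking the sum of column 'count' gives 7.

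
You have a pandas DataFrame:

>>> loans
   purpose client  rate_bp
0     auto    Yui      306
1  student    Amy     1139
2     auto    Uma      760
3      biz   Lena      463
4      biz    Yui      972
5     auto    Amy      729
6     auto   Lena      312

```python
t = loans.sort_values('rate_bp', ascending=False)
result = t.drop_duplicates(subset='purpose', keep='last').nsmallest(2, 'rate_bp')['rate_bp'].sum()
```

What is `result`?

769

sort by rate_bp descending:
   purpose client  rate_bp
1  student    Amy     1139
4      biz    Yui      972
2     auto    Uma      760
5     auto    Amy      729
3      biz   Lena      463
6     auto   Lena      312
0     auto    Yui      306
drop duplicate purpose (keep=last):
   purpose client  rate_bp
1  student    Amy     1139
3      biz   Lena      463
0     auto    Yui      306
take 2 rows with smallest rate_bp:
  purpose client  rate_bp
0    auto    Yui      306
3     biz   Lena      463
Taking the sum of column 'rate_bp' gives 769.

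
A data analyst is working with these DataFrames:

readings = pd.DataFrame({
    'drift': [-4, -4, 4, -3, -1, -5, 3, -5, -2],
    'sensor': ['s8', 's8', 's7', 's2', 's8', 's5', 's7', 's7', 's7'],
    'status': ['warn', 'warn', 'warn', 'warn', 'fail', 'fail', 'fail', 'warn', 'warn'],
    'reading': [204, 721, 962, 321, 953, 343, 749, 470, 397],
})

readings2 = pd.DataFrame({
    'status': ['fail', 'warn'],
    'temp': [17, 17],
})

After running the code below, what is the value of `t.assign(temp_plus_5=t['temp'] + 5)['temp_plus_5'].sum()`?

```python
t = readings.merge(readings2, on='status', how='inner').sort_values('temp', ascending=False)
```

198

merge on 'status' (how='inner') → 9 rows:
   drift sensor status  reading  temp
0     -4     s8   warn      204    17
1     -4     s8   warn      721    17
2      4     s7   warn      962    17
3     -3     s2   warn      321    17
4     -1     s8   fail      953    17
5     -5     s5   fail      343    17
6      3     s7   fail      749    17
7     -5     s7   warn      470    17
8     -2     s7   warn      397    17
sort by temp descending:
   drift sensor status  reading  temp
0     -4     s8   warn      204    17
1     -4     s8   warn      721    17
2      4     s7   warn      962    17
3     -3     s2   warn      321    17
4     -1     s8   fail      953    17
5     -5     s5   fail      343    17
6      3     s7   fail      749    17
7     -5     s7   warn      470    17
8     -2     s7   warn      397    17
add column temp_plus_5 = t['temp'] + 5:
   drift sensor status  reading  temp  temp_plus_5
0     -4     s8   warn      204    17           22
1     -4     s8   warn      721    17           22
2      4     s7   warn      962    17           22
3     -3     s2   warn      321    17           22
4     -1     s8   fail      953    17           22
5     -5     s5   fail      343    17           22
6      3     s7   fail      749    17           22
7     -5     s7   warn      470    17           22
8     -2     s7   warn      397    17           22
So sum() = 198.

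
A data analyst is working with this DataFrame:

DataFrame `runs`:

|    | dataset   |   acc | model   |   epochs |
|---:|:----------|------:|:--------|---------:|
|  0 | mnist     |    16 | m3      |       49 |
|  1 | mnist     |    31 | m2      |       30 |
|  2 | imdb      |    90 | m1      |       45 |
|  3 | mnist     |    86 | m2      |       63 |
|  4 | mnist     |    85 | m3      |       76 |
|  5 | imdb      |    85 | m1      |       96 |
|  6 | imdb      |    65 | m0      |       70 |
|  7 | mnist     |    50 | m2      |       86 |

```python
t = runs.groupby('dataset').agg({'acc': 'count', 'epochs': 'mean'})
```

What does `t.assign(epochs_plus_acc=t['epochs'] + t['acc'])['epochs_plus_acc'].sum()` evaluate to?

139.133333333

group by dataset: count(acc), mean(epochs):
         acc     epochs
dataset                
imdb       3  70.333333
mnist      5  60.800000
add column epochs_plus_acc = t['epochs'] + t['acc']:
         acc     epochs  epochs_plus_acc
dataset                                 
imdb       3  70.333333        73.333333
mnist      5  60.800000        65.800000
The sum of column 'epochs_plus_acc' is 139.133333333.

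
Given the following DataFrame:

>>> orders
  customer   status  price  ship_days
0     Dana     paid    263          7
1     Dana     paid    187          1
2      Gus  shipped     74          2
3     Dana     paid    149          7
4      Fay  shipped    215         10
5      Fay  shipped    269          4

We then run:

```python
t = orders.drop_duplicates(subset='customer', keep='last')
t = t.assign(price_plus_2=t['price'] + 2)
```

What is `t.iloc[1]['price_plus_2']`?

151

drop duplicate customer (keep=last):
  customer   status  price  ship_days
2      Gus  shipped     74          2
3     Dana     paid    149          7
5      Fay  shipped    269          4
add column price_plus_2 = t['price'] + 2:
  customer   status  price  ship_days  price_plus_2
2      Gus  shipped     74          2            76
3     Dana     paid    149          7           151
5      Fay  shipped    269          4           271
The value at position 1, column 'price_plus_2' is 151.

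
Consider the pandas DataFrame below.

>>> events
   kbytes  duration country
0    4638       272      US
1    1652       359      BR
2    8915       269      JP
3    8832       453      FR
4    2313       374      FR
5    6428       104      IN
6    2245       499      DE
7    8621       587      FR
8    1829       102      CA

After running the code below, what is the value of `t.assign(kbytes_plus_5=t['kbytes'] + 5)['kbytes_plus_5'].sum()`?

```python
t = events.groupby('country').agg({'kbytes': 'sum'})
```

45508

group by country, sum of kbytes:
         kbytes
country        
BR         1652
CA         1829
DE         2245
FR        19766
IN         6428
JP         8915
US         4638
add column kbytes_plus_5 = t['kbytes'] + 5:
         kbytes  kbytes_plus_5
country                       
BR         1652           1657
CA         1829           1834
DE         2245           2250
FR        19766          19771
IN         6428           6433
JP         8915           8920
US         4638           4643
Hence 45508.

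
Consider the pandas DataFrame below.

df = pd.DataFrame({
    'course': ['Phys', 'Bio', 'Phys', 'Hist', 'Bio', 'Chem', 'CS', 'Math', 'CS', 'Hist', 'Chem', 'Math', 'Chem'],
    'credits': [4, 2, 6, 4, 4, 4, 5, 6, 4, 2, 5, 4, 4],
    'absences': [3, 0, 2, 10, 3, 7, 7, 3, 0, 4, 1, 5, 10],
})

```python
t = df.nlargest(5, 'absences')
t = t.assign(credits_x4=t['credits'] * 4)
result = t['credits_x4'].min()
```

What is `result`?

take 5 rows with largest absences:
   course  credits  absences
3    Hist        4        10
12   Chem        4        10
5    Chem        4         7
6      CS        5         7
11   Math        4         5
add column credits_x4 = t['credits'] * 4:
   course  credits  absences  credits_x4
3    Hist        4        10          16
12   Chem        4        10          16
5    Chem        4         7          16
6      CS        5         7          20
11   Math        4         5          16
The min of column 'credits_x4' is 16.

16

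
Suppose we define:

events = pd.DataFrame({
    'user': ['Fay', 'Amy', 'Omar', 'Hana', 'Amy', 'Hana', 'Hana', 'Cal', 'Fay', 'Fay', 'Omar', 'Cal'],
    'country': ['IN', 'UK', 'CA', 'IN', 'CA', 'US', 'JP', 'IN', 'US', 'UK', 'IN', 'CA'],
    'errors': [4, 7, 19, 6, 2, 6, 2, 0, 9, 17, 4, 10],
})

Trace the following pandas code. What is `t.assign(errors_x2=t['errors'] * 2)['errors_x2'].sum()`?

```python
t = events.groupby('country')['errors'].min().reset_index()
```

group by country, min of errors:
country
CA    2
IN    0
JP    2
UK    7
US    6
Name: errors, dtype: int64
reset_index():
  country  errors
0      CA       2
1      IN       0
2      JP       2
3      UK       7
4      US       6
add column errors_x2 = t['errors'] * 2:
  country  errors  errors_x2
0      CA       2          4
1      IN       0          0
2      JP       2          4
3      UK       7         14
4      US       6         12
sum of column 'errors_x2' → 34

34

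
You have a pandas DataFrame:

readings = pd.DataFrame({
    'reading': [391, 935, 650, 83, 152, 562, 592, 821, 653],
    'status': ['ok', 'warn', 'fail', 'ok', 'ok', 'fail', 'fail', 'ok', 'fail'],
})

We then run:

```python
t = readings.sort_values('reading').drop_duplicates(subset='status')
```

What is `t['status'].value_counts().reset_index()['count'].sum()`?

3

sort by reading:
   reading status
3       83     ok
4      152     ok
0      391     ok
5      562   fail
6      592   fail
2      650   fail
8      653   fail
7      821     ok
1      935   warn
drop duplicate status (keep=first):
   reading status
3       83     ok
5      562   fail
1      935   warn
value_counts of status:
status
ok      1
fail    1
warn    1
Name: count, dtype: int64
reset_index():
  status  count
0     ok      1
1   fail      1
2   warn      1
Hence 3.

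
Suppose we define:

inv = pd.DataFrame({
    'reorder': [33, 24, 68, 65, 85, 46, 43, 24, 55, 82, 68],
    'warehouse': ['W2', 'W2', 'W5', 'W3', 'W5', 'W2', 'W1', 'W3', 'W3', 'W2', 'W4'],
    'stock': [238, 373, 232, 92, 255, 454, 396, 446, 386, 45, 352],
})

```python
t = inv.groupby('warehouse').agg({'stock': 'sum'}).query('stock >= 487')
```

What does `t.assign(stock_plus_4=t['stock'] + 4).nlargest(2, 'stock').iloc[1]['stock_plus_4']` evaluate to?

928

group by warehouse, sum of stock:
           stock
warehouse       
W1           396
W2          1110
W3           924
W4           352
W5           487
filter rows where stock >= 487:
           stock
warehouse       
W2          1110
W3           924
W5           487
add column stock_plus_4 = t['stock'] + 4:
           stock  stock_plus_4
warehouse                     
W2          1110          1114
W3           924           928
W5           487           491
take 2 rows with largest stock:
           stock  stock_plus_4
warehouse                     
W2          1110          1114
W3           924           928
So iloc[1]['stock_plus_4'] = 928.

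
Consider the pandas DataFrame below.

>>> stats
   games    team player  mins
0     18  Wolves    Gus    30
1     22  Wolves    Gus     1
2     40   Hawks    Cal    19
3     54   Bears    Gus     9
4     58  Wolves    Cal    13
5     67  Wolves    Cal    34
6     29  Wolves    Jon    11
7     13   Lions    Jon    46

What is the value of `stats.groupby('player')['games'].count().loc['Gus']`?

group by player, count of games:
player
Cal    3
Gus    3
Jon    2
Name: games, dtype: int64

3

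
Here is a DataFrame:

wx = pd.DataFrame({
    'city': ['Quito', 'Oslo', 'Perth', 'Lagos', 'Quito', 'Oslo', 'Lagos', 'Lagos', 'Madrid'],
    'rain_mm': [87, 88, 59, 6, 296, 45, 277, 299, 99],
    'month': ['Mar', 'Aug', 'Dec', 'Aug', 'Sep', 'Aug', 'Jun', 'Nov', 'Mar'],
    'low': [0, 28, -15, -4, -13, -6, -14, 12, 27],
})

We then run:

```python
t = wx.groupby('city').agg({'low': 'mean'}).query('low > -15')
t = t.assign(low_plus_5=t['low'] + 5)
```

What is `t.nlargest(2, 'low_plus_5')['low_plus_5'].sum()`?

group by city, mean of low:
         low
city        
Lagos   -2.0
Madrid  27.0
Oslo    11.0
Perth  -15.0
Quito   -6.5
filter rows where low > -15:
         low
city        
Lagos   -2.0
Madrid  27.0
Oslo    11.0
Quito   -6.5
add column low_plus_5 = t['low'] + 5:
         low  low_plus_5
city                    
Lagos   -2.0         3.0
Madrid  27.0        32.0
Oslo    11.0        16.0
Quito   -6.5        -1.5
take 2 rows with largest low_plus_5:
         low  low_plus_5
city                    
Madrid  27.0        32.0
Oslo    11.0        16.0
Reading off the sum of column 'low_plus_5', we get 48.0.

48.0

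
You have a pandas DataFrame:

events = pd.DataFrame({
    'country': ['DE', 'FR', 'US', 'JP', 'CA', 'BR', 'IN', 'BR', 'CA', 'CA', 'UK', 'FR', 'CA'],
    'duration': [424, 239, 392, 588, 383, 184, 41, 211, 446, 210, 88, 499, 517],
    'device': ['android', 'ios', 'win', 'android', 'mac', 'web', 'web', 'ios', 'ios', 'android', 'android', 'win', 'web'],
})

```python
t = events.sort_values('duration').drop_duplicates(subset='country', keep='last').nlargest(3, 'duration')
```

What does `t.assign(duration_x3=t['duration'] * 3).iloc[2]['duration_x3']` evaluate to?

sort by duration:
   country  duration   device
6       IN        41      web
10      UK        88  android
5       BR       184      web
9       CA       210  android
7       BR       211      ios
1       FR       239      ios
4       CA       383      mac
2       US       392      win
0       DE       424  android
8       CA       446      ios
11      FR       499      win
12      CA       517      web
3       JP       588  android
drop duplicate country (keep=last):
   country  duration   device
6       IN        41      web
10      UK        88  android
7       BR       211      ios
2       US       392      win
0       DE       424  android
11      FR       499      win
12      CA       517      web
3       JP       588  android
take 3 rows with largest duration:
   country  duration   device
3       JP       588  android
12      CA       517      web
11      FR       499      win
add column duration_x3 = t['duration'] * 3:
   country  duration   device  duration_x3
3       JP       588  android         1764
12      CA       517      web         1551
11      FR       499      win         1497
Hence 1497.

1497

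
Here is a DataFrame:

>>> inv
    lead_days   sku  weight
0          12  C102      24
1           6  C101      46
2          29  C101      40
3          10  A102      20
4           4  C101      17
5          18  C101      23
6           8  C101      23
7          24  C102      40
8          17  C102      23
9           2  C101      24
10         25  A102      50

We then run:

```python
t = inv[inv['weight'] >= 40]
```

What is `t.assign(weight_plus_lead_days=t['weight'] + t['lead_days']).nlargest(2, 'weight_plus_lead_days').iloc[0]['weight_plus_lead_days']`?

filter rows where weight >= 40:
    lead_days   sku  weight
1           6  C101      46
2          29  C101      40
7          24  C102      40
10         25  A102      50
add column weight_plus_lead_days = t['weight'] + t['lead_days']:
    lead_days   sku  weight  weight_plus_lead_days
1           6  C101      46                     52
2          29  C101      40                     69
7          24  C102      40                     64
10         25  A102      50                     75
take 2 rows with largest weight_plus_lead_days:
    lead_days   sku  weight  weight_plus_lead_days
10         25  A102      50                     75
2          29  C101      40                     69
The value at position 0, column 'weight_plus_lead_days' is 75.

75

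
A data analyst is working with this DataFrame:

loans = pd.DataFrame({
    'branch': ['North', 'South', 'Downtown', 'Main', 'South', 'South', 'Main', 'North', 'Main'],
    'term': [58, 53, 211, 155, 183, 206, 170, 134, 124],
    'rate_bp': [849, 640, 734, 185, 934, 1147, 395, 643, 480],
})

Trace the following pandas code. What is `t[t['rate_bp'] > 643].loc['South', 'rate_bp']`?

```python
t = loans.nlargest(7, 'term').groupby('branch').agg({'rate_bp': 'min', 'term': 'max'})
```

934

take 7 rows with largest term:
     branch  term  rate_bp
2  Downtown   211      734
5     South   206     1147
4     South   183      934
6      Main   170      395
3      Main   155      185
7     North   134      643
8      Main   124      480
group by branch: min(rate_bp), max(term):
          rate_bp  term
branch                 
Downtown      734   211
Main          185   170
North         643   134
South         934   206
filter rows where rate_bp > 643:
          rate_bp  term
branch                 
Downtown      734   211
South         934   206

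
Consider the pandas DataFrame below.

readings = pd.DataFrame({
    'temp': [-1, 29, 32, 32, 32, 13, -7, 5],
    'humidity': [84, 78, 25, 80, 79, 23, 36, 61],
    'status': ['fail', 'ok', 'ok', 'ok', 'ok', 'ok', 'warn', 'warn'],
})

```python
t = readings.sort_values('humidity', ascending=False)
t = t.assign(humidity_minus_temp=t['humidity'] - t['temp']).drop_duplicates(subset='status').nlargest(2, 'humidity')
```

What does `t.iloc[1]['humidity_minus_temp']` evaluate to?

48

sort by humidity descending:
   temp  humidity status
0    -1        84   fail
3    32        80     ok
4    32        79     ok
1    29        78     ok
7     5        61   warn
6    -7        36   warn
2    32        25     ok
5    13        23     ok
add column humidity_minus_temp = t['humidity'] - t['temp']:
   temp  humidity status  humidity_minus_temp
0    -1        84   fail                   85
3    32        80     ok                   48
4    32        79     ok                   47
1    29        78     ok                   49
7     5        61   warn                   56
6    -7        36   warn                   43
2    32        25     ok                   -7
5    13        23     ok                   10
drop duplicate status (keep=first):
   temp  humidity status  humidity_minus_temp
0    -1        84   fail                   85
3    32        80     ok                   48
7     5        61   warn                   56
take 2 rows with largest humidity:
   temp  humidity status  humidity_minus_temp
0    -1        84   fail                   85
3    32        80     ok                   48
Reading off the value at position 1, column 'humidity_minus_temp', we get 48.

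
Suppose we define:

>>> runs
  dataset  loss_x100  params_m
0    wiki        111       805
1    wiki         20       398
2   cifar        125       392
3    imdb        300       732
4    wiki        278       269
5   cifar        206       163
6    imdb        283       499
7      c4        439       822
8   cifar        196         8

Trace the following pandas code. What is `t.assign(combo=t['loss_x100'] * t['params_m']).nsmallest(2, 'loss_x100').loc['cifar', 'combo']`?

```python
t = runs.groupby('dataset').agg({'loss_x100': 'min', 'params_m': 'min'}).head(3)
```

1000

group by dataset: min(loss_x100), min(params_m):
         loss_x100  params_m
dataset                     
c4             439       822
cifar          125         8
imdb           283       499
wiki            20       269
take first 3 rows:
         loss_x100  params_m
dataset                     
c4             439       822
cifar          125         8
imdb           283       499
add column combo = t['loss_x100'] * t['params_m']:
         loss_x100  params_m   combo
dataset                             
c4             439       822  360858
cifar          125         8    1000
imdb           283       499  141217
take 2 rows with smallest loss_x100:
         loss_x100  params_m   combo
dataset                             
cifar          125         8    1000
imdb           283       499  141217
Finally, value at row 'cifar', column 'combo' = 1000.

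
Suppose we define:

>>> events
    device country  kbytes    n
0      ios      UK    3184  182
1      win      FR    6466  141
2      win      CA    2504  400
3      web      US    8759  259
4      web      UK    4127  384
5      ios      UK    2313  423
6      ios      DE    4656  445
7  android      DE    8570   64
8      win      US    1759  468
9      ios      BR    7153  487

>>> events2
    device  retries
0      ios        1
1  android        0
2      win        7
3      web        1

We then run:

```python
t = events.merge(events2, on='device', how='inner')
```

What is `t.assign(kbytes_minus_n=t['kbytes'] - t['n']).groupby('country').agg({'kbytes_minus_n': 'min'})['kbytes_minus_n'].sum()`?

merge on 'device' (how='inner') → 10 rows:
    device country  kbytes    n  retries
0      ios      UK    3184  182        1
1      win      FR    6466  141        7
2      win      CA    2504  400        7
3      web      US    8759  259        1
4      web      UK    4127  384        1
5      ios      UK    2313  423        1
6      ios      DE    4656  445        1
7  android      DE    8570   64        0
8      win      US    1759  468        7
9      ios      BR    7153  487        1
add column kbytes_minus_n = t['kbytes'] - t['n']:
    device country  kbytes    n  retries  kbytes_minus_n
0      ios      UK    3184  182        1            3002
1      win      FR    6466  141        7            6325
2      win      CA    2504  400        7            2104
3      web      US    8759  259        1            8500
4      web      UK    4127  384        1            3743
5      ios      UK    2313  423        1            1890
6      ios      DE    4656  445        1            4211
7  android      DE    8570   64        0            8506
8      win      US    1759  468        7            1291
9      ios      BR    7153  487        1            6666
group by country, min of kbytes_minus_n:
         kbytes_minus_n
country                
BR                 6666
CA                 2104
DE                 4211
FR                 6325
UK                 1890
US                 1291
The sum of column 'kbytes_minus_n' is 22487.

22487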